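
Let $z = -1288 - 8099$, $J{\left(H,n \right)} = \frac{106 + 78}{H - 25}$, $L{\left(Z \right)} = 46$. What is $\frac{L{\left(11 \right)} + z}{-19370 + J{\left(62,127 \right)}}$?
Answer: $\frac{345617}{716506} \approx 0.48236$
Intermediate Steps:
$J{\left(H,n \right)} = \frac{184}{-25 + H}$
$z = -9387$ ($z = -1288 - 8099 = -9387$)
$\frac{L{\left(11 \right)} + z}{-19370 + J{\left(62,127 \right)}} = \frac{46 - 9387}{-19370 + \frac{184}{-25 + 62}} = - \frac{9341}{-19370 + \frac{184}{37}} = - \frac{9341}{- \frac{716506}{37}} = \left(-9341\right) \left(- \frac{37}{716506}\right) = \frac{345617}{716506}$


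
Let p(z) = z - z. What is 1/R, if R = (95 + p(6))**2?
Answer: 1/9025 ≈ 0.00011080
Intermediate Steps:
p(z) = 0
R = 9025 (R = (95 + 0)**2 = 95**2 = 9025)
1/R = 1/9025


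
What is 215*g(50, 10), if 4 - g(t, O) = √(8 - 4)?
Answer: 430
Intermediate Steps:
g(t, O) = 2 (g(t, O) = 4 - √(8 - 4) = 4 - √4 = 4 - 1*2 = 4 - 2 = 2)
215*g(50, 10) = 215*2 = 430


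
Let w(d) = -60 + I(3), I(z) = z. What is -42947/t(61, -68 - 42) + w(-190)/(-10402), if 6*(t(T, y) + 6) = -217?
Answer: 2680422585/2631706 ≈ 1018.5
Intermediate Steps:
t(T, y) = -253/6 (t(T, y) = -6 + (⅙)*(-217) = -6 - 217/6 = -253/6)
w(d) = -57 (w(d) = -60 + 3 = -57)
-42947/t(61, -68 - 42) + w(-190)/(-10402) = -42947/(-253/6) - 57/(-10402) = -42947*(-6/253) - 57*(-1/10402) = 257682/253 + 57/10402 = 2680422585/2631706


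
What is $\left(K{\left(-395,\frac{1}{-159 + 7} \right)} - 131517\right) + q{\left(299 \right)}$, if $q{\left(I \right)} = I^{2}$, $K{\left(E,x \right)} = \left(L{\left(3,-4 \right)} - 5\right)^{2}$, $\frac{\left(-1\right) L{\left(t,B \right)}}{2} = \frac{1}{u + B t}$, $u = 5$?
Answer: $- \frac{2062595}{49} \approx -42094.0$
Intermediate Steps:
$L{\left(t,B \right)} = - \frac{2}{5 + B t}$
$K{\left(E,x \right)} = \frac{1089}{49}$ ($K{\left(E,x \right)} = \left(- \frac{2}{5 - 12} - 5\right)^{2} = \left(- \frac{2}{-7} - 5\right)^{2} = \left(\left(-2\right) \left(- \frac{1}{7}\right) - 5\right)^{2} = \left(\frac{2}{7} - 5\right)^{2} = \left(- \frac{33}{7}\right)^{2} = \frac{1089}{49}$)
$\left(K{\left(-395,\frac{1}{-159 + 7} \right)} - 131517\right) + q{\left(299 \right)} = \left(\frac{1089}{49} - 131517\right) + 299^{2} = - \frac{6443244}{49} + 89401 = - \frac{2062595}{49}$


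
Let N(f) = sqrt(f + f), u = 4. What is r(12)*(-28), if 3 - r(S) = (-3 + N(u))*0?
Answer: -84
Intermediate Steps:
N(f) = sqrt(2)*sqrt(f) (N(f) = sqrt(2*f) = sqrt(2)*sqrt(f))
r(S) = 3 (r(S) = 3 - (-3 + sqrt(2)*sqrt(4))*0 = 3 - (-3 + sqrt(2)*2)*0 = 3 - (-3 + 2*sqrt(2))*0 = 3 - 1*0 = 3 + 0 = 3)
r(12)*(-28) = 3*(-28) = -84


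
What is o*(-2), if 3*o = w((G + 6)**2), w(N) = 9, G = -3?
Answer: -6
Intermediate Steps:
o = 3 (o = (1/3)*9 = 3)
o*(-2) = 3*(-2) = -6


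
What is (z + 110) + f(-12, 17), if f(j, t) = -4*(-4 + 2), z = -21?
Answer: 97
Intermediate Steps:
f(j, t) = 8 (f(j, t) = -4*(-2) = 8)
(z + 110) + f(-12, 17) = (-21 + 110) + 8 = 89 + 8 = 97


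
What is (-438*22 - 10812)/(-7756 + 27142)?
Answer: -1136/1077 ≈ -1.0548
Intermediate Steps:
(-438*22 - 10812)/(-7756 + 27142) = (-9636 - 10812)/19386 = -20448*1/19386 = -1136/1077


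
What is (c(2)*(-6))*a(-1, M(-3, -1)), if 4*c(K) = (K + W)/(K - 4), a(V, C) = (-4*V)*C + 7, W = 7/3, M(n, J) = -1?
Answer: 39/4 ≈ 9.7500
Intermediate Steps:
W = 7/3 (W = 7*(⅓) = 7/3 ≈ 2.3333)
a(V, C) = 7 - 4*C*V (a(V, C) = -4*C*V + 7 = 7 - 4*C*V)
c(K) = (7/3 + K)/(4*(-4 + K)) (c(K) = ((K + 7/3)/(K - 4))/4 = ((7/3 + K)/(-4 + K))/4 = (7/3 + K)/(4*(-4 + K)))
(c(2)*(-6))*a(-1, M(-3, -1)) = (((7 + 3*2)/(12*(-4 + 2)))*(-6))*(7 - 4*(-1)*(-1)) = (((1/12)*(7 + 6)/(-2))*(-6))*(7 - 4) = (((1/12)*(-½)*13)*(-6))*3 = -13/24*(-6)*3 = (13/4)*3 = 39/4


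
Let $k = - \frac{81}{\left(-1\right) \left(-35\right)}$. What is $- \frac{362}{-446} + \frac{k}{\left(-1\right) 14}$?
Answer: $\frac{106753}{109270} \approx 0.97696$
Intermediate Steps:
$k = - \frac{81}{35} \approx -2.3143$
$- \frac{362}{-446} + \frac{k}{\left(-1\right) 14} = - \frac{362}{-446} - \frac{81}{35 \left(\left(-1\right) 14\right)} = \left(-362\right) \left(- \frac{1}{446}\right) - \frac{81}{35 \left(-14\right)} = \frac{181}{223} - - \frac{81}{490} = \frac{181}{223} + \frac{81}{490} = \frac{106753}{109270}$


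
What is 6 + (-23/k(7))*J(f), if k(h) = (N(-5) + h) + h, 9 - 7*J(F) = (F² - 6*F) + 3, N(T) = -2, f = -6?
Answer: 337/14 ≈ 24.071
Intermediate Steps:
J(F) = 6/7 - F²/7 + 6*F/7 (J(F) = 9/7 - ((F² - 6*F) + 3)/7 = 9/7 - (3 + F² - 6*F)/7 = 9/7 + (-3/7 - F²/7 + 6*F/7) = 6/7 - F²/7 + 6*F/7)
k(h) = -2 + 2*h (k(h) = (-2 + h) + h = -2 + 2*h)
6 + (-23/k(7))*J(f) = 6 + (-23/(-2 + 2*7))*(6/7 - ⅐*(-6)² + (6/7)*(-6)) = 6 + (-23/(-2 + 14))*(6/7 - ⅐*36 - 36/7) = 6 + (-23/12)*(6/7 - 36/7 - 36/7) = 6 - 23*1/12*(-66/7) = 6 - 23/12*(-66/7) = 6 + 253/14 = 337/14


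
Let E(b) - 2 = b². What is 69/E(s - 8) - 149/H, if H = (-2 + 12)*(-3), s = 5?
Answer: 3709/330 ≈ 11.239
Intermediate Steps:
H = -30 (H = 10*(-3) = -30)
E(b) = 2 + b²
69/E(s - 8) - 149/H = 69/(2 + (5 - 8)²) - 149/(-30) = 69/(2 + (-3)²) - 149*(-1/30) = 69/(2 + 9) + 149/30 = 69/11 + 149/30 = 3709/330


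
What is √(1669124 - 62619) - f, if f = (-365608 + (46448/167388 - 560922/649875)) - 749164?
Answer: 10105532072722978/9065106375 + √1606505 ≈ 1.1160e+6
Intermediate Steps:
f = -10105532072722978/9065106375 (f = (-365608 + (46448*(1/167388) - 560922*1/649875)) - 749164 = (-365608 + (11612/41847 - 186974/216625)) - 749164 = (-365608 - 5308851478/9065106375) - 749164 = -3314280720402478/9065106375 - 749164 = -10105532072722978/9065106375 ≈ -1.1148e+6)
√(1669124 - 62619) - f = √(1669124 - 62619) - 1*(-10105532072722978/9065106375) = √1606505 + 10105532072722978/9065106375 = 10105532072722978/9065106375 + √1606505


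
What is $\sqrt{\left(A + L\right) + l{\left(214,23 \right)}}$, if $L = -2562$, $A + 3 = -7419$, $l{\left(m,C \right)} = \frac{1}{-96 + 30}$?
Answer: $\frac{i \sqrt{43490370}}{66} \approx 99.92 i$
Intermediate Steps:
$l{\left(m,C \right)} = - \frac{1}{66}$ ($l{\left(m,C \right)} = \frac{1}{-66} = - \frac{1}{66}$)
$A = -7422$ ($A = -3 - 7419 = -7422$)
$\sqrt{\left(A + L\right) + l{\left(214,23 \right)}} = \sqrt{\left(-7422 - 2562\right) - \frac{1}{66}} = \sqrt{-9984 - \frac{1}{66}} = \sqrt{- \frac{658945}{66}} = \frac{i \sqrt{43490370}}{66}$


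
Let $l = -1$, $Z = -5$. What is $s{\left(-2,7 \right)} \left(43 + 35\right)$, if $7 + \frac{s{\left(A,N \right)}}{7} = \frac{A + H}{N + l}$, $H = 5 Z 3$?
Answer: $-10829$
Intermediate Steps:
$H = -75$ ($H = 5 \left(-5\right) 3 = \left(-25\right) 3 = -75$)
$s{\left(A,N \right)} = -49 + \frac{7 \left(-75 + A\right)}{-1 + N}$ ($s{\left(A,N \right)} = -49 + 7 \frac{A - 75}{N - 1} = -49 + 7 \frac{-75 + A}{-1 + N} = -49 + \frac{7 \left(-75 + A\right)}{-1 + N}$)
$s{\left(-2,7 \right)} \left(43 + 35\right) = \frac{7 \left(-68 - 2 - 49\right)}{-1 + 7} \left(43 + 35\right) = \frac{7 \left(-68 - 2 - 49\right)}{6} \cdot 78 = 7 \cdot \frac{1}{6} \left(-119\right) 78 = \left(- \frac{833}{6}\right) 78 = -10829$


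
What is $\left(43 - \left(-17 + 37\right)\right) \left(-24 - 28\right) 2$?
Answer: $-2392$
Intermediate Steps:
$\left(43 - \left(-17 + 37\right)\right) \left(-24 - 28\right) 2 = \left(43 - 20\right) \left(-52\right) 2 = 23 \left(-52\right) 2 = \left(-1196\right) 2 = -2392$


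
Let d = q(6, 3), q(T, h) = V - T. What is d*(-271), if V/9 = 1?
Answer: -813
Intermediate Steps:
V = 9 (V = 9*1 = 9)
q(T, h) = 9 - T
d = 3 (d = 9 - 1*6 = 9 - 6 = 3)
d*(-271) = 3*(-271) = -813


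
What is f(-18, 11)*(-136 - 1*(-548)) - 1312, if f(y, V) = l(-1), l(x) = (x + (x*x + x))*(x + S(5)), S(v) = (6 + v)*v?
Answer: -23560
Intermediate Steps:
S(v) = v*(6 + v)
l(x) = (55 + x)*(x² + 2*x) (l(x) = (x + (x*x + x))*(x + 5*(6 + 5)) = (x + (x² + x))*(x + 5*11) = (x + (x + x²))*(x + 55) = (x² + 2*x)*(55 + x) = (55 + x)*(x² + 2*x))
f(y, V) = -54 (f(y, V) = -(110 + (-1)² + 57*(-1)) = -(110 + 1 - 57) = -1*54 = -54)
f(-18, 11)*(-136 - 1*(-548)) - 1312 = -54*(-136 - 1*(-548)) - 1312 = -54*(-136 + 548) - 1312 = -54*412 - 1312 = -22248 - 1312 = -23560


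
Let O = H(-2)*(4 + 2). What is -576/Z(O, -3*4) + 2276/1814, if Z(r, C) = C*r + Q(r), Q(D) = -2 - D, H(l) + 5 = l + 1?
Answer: 3938/211331 ≈ 0.018634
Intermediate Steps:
H(l) = -4 + l (H(l) = -5 + (l + 1) = -5 + (1 + l) = -4 + l)
O = -36 (O = (-4 - 2)*(4 + 2) = -6*6 = -36)
Z(r, C) = -2 - r + C*r (Z(r, C) = C*r + (-2 - r) = -2 - r + C*r)
-576/Z(O, -3*4) + 2276/1814 = -576/(-2 - 1*(-36) - 3*4*(-36)) + 2276/1814 = -576/(-2 + 36 - 12*(-36)) + 2276*(1/1814) = -576/(-2 + 36 + 432) + 1138/907 = -576/466 + 1138/907 = -576*1/466 + 1138/907 = -288/233 + 1138/907 = 3938/211331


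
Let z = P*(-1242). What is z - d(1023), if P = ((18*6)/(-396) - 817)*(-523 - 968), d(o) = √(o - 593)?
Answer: -16647879780/11 - √430 ≈ -1.5134e+9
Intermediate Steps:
d(o) = √(-593 + o)
P = 13404090/11 (P = (108*(-1/396) - 817)*(-1491) = (-3/11 - 817)*(-1491) = -8990/11*(-1491) = 13404090/11 ≈ 1.2186e+6)
z = -16647879780/11 (z = (13404090/11)*(-1242) = -16647879780/11 ≈ -1.5134e+9)
z - d(1023) = -16647879780/11 - √(-593 + 1023) = -16647879780/11 - √430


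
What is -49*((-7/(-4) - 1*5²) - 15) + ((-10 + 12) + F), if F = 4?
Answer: 7521/4 ≈ 1880.3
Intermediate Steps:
-49*((-7/(-4) - 1*5²) - 15) + ((-10 + 12) + F) = -49*((-7/(-4) - 1*5²) - 15) + ((-10 + 12) + 4) = -49*((-7*(-¼) - 1*25) - 15) + (2 + 4) = -49*((7/4 - 25) - 15) + 6 = -49*(-93/4 - 15) + 6 = -49*(-153/4) + 6 = 7497/4 + 6 = 7521/4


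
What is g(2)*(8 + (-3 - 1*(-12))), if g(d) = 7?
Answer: 119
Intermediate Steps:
g(2)*(8 + (-3 - 1*(-12))) = 7*(8 + (-3 - 1*(-12))) = 7*(8 + (-3 + 12)) = 7*(8 + 9) = 7*17 = 119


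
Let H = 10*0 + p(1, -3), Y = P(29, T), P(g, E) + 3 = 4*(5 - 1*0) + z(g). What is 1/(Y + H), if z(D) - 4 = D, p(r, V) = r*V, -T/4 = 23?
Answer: 1/47 ≈ 0.021277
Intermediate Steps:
T = -92 (T = -4*23 = -92)
p(r, V) = V*r
z(D) = 4 + D
P(g, E) = 21 + g (P(g, E) = -3 + (4*(5 - 1*0) + (4 + g)) = -3 + (4*(5 + 0) + (4 + g)) = -3 + (4*5 + (4 + g)) = -3 + (20 + (4 + g)) = -3 + (24 + g) = 21 + g)
Y = 50 (Y = 21 + 29 = 50)
H = -3 (H = 10*0 - 3*1 = 0 - 3 = -3)
1/(Y + H) = 1/(50 - 3) = 1/47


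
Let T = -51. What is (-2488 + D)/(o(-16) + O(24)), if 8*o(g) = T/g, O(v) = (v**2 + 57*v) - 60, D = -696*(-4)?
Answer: 1024/6519 ≈ 0.15708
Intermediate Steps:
D = 2784
O(v) = -60 + v**2 + 57*v
o(g) = -51/(8*g) (o(g) = (-51/g)/8 = -51/(8*g))
(-2488 + D)/(o(-16) + O(24)) = (-2488 + 2784)/(-51/8/(-16) + (-60 + 24**2 + 57*24)) = 296/(-51/8*(-1/16) + (-60 + 576 + 1368)) = 296/(51/128 + 1884) = 296/(241203/128) = 296*(128/241203) = 1024/6519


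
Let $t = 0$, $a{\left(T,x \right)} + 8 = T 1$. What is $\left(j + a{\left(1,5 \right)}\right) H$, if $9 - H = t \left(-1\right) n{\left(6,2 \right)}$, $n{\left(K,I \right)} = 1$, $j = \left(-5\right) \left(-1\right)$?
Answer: $-18$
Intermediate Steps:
$a{\left(T,x \right)} = -8 + T$ ($a{\left(T,x \right)} = -8 + T 1 = -8 + T$)
$j = 5$
$H = 9$ ($H = 9 - 0 \left(-1\right) 1 = 9 - 0 \cdot 1 = 9 - 0 = 9 + 0 = 9$)
$\left(j + a{\left(1,5 \right)}\right) H = \left(5 + \left(-8 + 1\right)\right) 9 = \left(5 - 7\right) 9 = \left(-2\right) 9 = -18$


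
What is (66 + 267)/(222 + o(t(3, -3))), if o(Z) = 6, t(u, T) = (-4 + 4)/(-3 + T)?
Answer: 111/76 ≈ 1.4605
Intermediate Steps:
t(u, T) = 0 (t(u, T) = 0/(-3 + T) = 0)
(66 + 267)/(222 + o(t(3, -3))) = (66 + 267)/(222 + 6) = 333/228 = 333*(1/228) = 111/76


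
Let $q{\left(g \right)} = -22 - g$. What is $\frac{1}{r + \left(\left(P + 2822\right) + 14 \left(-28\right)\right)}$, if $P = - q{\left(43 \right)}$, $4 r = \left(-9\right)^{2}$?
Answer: $\frac{4}{10061} \approx 0.00039757$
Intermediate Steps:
$r = \frac{81}{4}$ ($r = \frac{\left(-9\right)^{2}}{4} = \frac{1}{4} \cdot 81 = \frac{81}{4} \approx 20.25$)
$P = 65$ ($P = - (-22 - 43) = \left(-1\right) \left(-65\right) = 65$)
$\frac{1}{r + \left(\left(P + 2822\right) + 14 \left(-28\right)\right)} = \frac{1}{\frac{81}{4} + \left(\left(65 + 2822\right) + 14 \left(-28\right)\right)} = \frac{1}{\frac{81}{4} + \left(2887 - 392\right)} = \frac{1}{\frac{81}{4} + 2495} = \frac{1}{\frac{10061}{4}} = \frac{4}{10061}$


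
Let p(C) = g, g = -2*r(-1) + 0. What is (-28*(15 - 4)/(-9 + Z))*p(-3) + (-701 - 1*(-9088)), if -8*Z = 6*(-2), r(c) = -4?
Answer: 130733/15 ≈ 8715.5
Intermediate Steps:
Z = 3/2 (Z = -3*(-2)/4 = -1/8*(-12) = 3/2 ≈ 1.5000)
g = 8 (g = -2*(-4) + 0 = 8 + 0 = 8)
p(C) = 8
(-28*(15 - 4)/(-9 + Z))*p(-3) + (-701 - 1*(-9088)) = -28*(15 - 4)/(-9 + 3/2)*8 + (-701 - 1*(-9088)) = -308/(-15/2)*8 + (-701 + 9088) = -308*(-2)/15*8 + 8387 = -28*(-22/15)*8 + 8387 = (616/15)*8 + 8387 = 4928/15 + 8387 = 130733/15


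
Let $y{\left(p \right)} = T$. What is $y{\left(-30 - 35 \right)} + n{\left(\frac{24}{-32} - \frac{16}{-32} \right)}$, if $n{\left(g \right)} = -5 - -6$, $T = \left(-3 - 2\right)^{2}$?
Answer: $26$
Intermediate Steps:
$T = 25$ ($T = \left(-5\right)^{2} = 25$)
$y{\left(p \right)} = 25$
$n{\left(g \right)} = 1$ ($n{\left(g \right)} = -5 + 6 = 1$)
$y{\left(-30 - 35 \right)} + n{\left(\frac{24}{-32} - \frac{16}{-32} \right)} = 25 + 1 = 26$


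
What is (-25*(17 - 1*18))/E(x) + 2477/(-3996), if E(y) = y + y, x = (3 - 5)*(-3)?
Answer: 1462/999 ≈ 1.4635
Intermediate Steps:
x = 6 (x = -2*(-3) = 6)
E(y) = 2*y
(-25*(17 - 1*18))/E(x) + 2477/(-3996) = (-25*(17 - 1*18))/((2*6)) + 2477/(-3996) = -25*(17 - 18)/12 + 2477*(-1/3996) = -25*(-1)*(1/12) - 2477/3996 = 25*(1/12) - 2477/3996 = 25/12 - 2477/3996 = 1462/999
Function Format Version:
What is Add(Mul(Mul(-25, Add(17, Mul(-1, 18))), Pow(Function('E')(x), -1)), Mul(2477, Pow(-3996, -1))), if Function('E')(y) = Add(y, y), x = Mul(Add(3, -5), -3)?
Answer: Rational(1462, 999) ≈ 1.4635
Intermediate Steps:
x = 6 (x = Mul(-2, -3) = 6)
Function('E')(y) = Mul(2, y)
Add(Mul(Mul(-25, Add(17, Mul(-1, 18))), Pow(Function('E')(x), -1)), Mul(2477, Pow(-3996, -1))) = Add(Mul(Mul(-25, Add(17, Mul(-1, 18))), Pow(Mul(2, 6), -1)), Mul(2477, Pow(-3996, -1))) = Add(Mul(Mul(-25, Add(17, -18)), Pow(12, -1)), Mul(2477, Rational(-1, 3996))) = Add(Mul(Mul(-25, -1), Rational(1, 12)), Rational(-2477, 3996)) = Add(Mul(25, Rational(1, 12)), Rational(-2477, 3996)) = Add(Rational(25, 12), Rational(-2477, 3996)) = Rational(1462, 999)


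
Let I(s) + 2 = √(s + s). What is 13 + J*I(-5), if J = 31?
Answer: -49 + 31*I*√10 ≈ -49.0 + 98.031*I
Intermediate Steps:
I(s) = -2 + √2*√s (I(s) = -2 + √(s + s) = -2 + √(2*s) = -2 + √2*√s)
13 + J*I(-5) = 13 + 31*(-2 + √2*√(-5)) = 13 + 31*(-2 + √2*(I*√5)) = 13 + 31*(-2 + I*√10) = 13 + (-62 + 31*I*√10) = -49 + 31*I*√10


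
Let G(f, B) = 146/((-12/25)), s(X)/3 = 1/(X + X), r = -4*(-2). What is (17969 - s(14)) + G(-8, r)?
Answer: 1483837/84 ≈ 17665.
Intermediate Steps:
r = 8
s(X) = 3/(2*X) (s(X) = 3/(X + X) = 3/((2*X)) = 3*(1/(2*X)) = 3/(2*X))
G(f, B) = -1825/6 (G(f, B) = 146/((-12*1/25)) = 146/(-12/25) = 146*(-25/12) = -1825/6)
(17969 - s(14)) + G(-8, r) = (17969 - 3/(2*14)) - 1825/6 = (17969 - 1*3/28) - 1825/6 = (17969 - 3/28) - 1825/6 = 503129/28 - 1825/6 = 1483837/84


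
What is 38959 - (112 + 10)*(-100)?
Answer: 51159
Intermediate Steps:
38959 - (112 + 10)*(-100) = 38959 - 122*(-100) = 38959 - 1*(-12200) = 38959 + 12200 = 51159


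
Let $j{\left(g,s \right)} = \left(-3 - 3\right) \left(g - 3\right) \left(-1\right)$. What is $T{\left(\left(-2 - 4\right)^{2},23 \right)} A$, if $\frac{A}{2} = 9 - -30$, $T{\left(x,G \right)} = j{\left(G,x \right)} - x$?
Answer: $6552$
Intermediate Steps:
$j{\left(g,s \right)} = -18 + 6 g$ ($j{\left(g,s \right)} = - 6 \left(-3 + g\right) \left(-1\right) = \left(18 - 6 g\right) \left(-1\right) = -18 + 6 g$)
$T{\left(x,G \right)} = -18 - x + 6 G$ ($T{\left(x,G \right)} = \left(-18 + 6 G\right) - x = -18 - x + 6 G$)
$A = 78$ ($A = 2 \left(9 - -30\right) = 2 \left(9 + 30\right) = 2 \cdot 39 = 78$)
$T{\left(\left(-2 - 4\right)^{2},23 \right)} A = \left(-18 - \left(-2 - 4\right)^{2} + 6 \cdot 23\right) 78 = \left(-18 - \left(-6\right)^{2} + 138\right) 78 = \left(-18 - 36 + 138\right) 78 = 84 \cdot 78 = 6552$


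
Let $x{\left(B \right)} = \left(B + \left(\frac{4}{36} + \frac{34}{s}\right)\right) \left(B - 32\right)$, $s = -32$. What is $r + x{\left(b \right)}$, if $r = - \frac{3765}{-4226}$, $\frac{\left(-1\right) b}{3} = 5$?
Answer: $\frac{228388447}{304272} \approx 750.61$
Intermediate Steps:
$b = -15$ ($b = \left(-3\right) 5 = -15$)
$r = \frac{3765}{4226}$ ($r = \left(-3765\right) \left(- \frac{1}{4226}\right) = \frac{3765}{4226} \approx 0.89091$)
$x{\left(B \right)} = \left(-32 + B\right) \left(- \frac{137}{144} + B\right)$ ($x{\left(B \right)} = \left(B + \left(\frac{4}{36} + \frac{34}{-32}\right)\right) \left(B - 32\right) = \left(B + \left(4 \cdot \frac{1}{36} + 34 \left(- \frac{1}{32}\right)\right)\right) \left(-32 + B\right) = \left(B + \left(\frac{1}{9} - \frac{17}{16}\right)\right) \left(-32 + B\right) = \left(B - \frac{137}{144}\right) \left(-32 + B\right) = \left(- \frac{137}{144} + B\right) \left(-32 + B\right) = \left(-32 + B\right) \left(- \frac{137}{144} + B\right)$)
$r + x{\left(b \right)} = \frac{3765}{4226} + \left(\frac{274}{9} + \left(-15\right)^{2} - - \frac{23725}{48}\right) = \frac{3765}{4226} + \left(\frac{274}{9} + 225 + \frac{23725}{48}\right) = \frac{3765}{4226} + \frac{107959}{144} = \frac{228388447}{304272}$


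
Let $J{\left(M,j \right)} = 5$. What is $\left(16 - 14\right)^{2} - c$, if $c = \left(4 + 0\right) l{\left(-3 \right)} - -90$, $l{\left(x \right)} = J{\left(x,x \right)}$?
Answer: $-106$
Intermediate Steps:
$l{\left(x \right)} = 5$
$c = 110$ ($c = \left(4 + 0\right) 5 - -90 = 4 \cdot 5 + 90 = 20 + 90 = 110$)
$\left(16 - 14\right)^{2} - c = \left(16 - 14\right)^{2} - 110 = 2^{2} - 110 = 4 - 110 = -106$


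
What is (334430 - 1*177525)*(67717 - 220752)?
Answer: -24011956675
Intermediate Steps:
(334430 - 1*177525)*(67717 - 220752) = (334430 - 177525)*(-153035) = 156905*(-153035) = -24011956675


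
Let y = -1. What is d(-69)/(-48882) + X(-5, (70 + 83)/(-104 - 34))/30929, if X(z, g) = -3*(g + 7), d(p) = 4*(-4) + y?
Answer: -3888647/17386520847 ≈ -0.00022366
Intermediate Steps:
d(p) = -17 (d(p) = 4*(-4) - 1 = -16 - 1 = -17)
X(z, g) = -21 - 3*g (X(z, g) = -3*(7 + g) = -21 - 3*g)
d(-69)/(-48882) + X(-5, (70 + 83)/(-104 - 34))/30929 = -17/(-48882) + (-21 - 3*(70 + 83)/(-104 - 34))/30929 = -17*(-1/48882) + (-21 - 459/(-138))*(1/30929) = 17/48882 + (-21 - 459*(-1)/138)*(1/30929) = 17/48882 + (-21 - 3*(-51/46))*(1/30929) = 17/48882 + (-21 + 153/46)*(1/30929) = 17/48882 - 813/46*1/30929 = 17/48882 - 813/1422734 = -3888647/17386520847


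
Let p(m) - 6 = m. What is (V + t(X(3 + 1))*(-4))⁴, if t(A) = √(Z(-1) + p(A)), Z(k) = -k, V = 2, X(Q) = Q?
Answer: 35216 - 5760*√11 ≈ 16112.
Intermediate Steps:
p(m) = 6 + m
t(A) = √(7 + A) (t(A) = √(-1*(-1) + (6 + A)) = √(1 + (6 + A)) = √(7 + A))
(V + t(X(3 + 1))*(-4))⁴ = (2 + √(7 + (3 + 1))*(-4))⁴ = (2 + √(7 + 4)*(-4))⁴ = (2 + √11*(-4))⁴ = (2 - 4*√11)⁴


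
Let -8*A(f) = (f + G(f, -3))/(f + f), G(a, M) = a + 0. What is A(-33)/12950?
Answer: -1/103600 ≈ -9.6525e-6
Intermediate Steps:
G(a, M) = a
A(f) = -1/8 (A(f) = -(f + f)/(8*(f + f)) = -2*f/(8*(2*f)) = -2*f*1/(2*f)/8 = -1/8*1 = -1/8)
A(-33)/12950 = -1/8/12950 = -1/8*1/12950 = -1/103600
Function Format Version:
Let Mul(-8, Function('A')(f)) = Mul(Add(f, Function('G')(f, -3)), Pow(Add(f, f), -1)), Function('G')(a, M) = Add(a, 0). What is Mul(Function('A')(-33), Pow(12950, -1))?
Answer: Rational(-1, 103600) ≈ -9.6525e-6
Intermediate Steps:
Function('G')(a, M) = a
Function('A')(f) = Rational(-1, 8) (Function('A')(f) = Mul(Rational(-1, 8), Mul(Add(f, f), Pow(Add(f, f), -1))) = Mul(Rational(-1, 8), Mul(Mul(2, f), Pow(Mul(2, f), -1))) = Mul(Rational(-1, 8), Mul(Mul(2, f), Mul(Rational(1, 2), Pow(f, -1)))) = Mul(Rational(-1, 8), 1) = Rational(-1, 8))
Mul(Function('A')(-33), Pow(12950, -1)) = Mul(Rational(-1, 8), Pow(12950, -1)) = Mul(Rational(-1, 8), Rational(1, 12950)) = Rational(-1, 103600)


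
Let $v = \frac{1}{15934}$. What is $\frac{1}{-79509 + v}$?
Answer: $- \frac{15934}{1266896405} \approx -1.2577 \cdot 10^{-5}$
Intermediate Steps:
$v = \frac{1}{15934} \approx 6.2759 \cdot 10^{-5}$
$\frac{1}{-79509 + v} = \frac{1}{-79509 + \frac{1}{15934}} = \frac{1}{- \frac{1266896405}{15934}} = - \frac{15934}{1266896405}$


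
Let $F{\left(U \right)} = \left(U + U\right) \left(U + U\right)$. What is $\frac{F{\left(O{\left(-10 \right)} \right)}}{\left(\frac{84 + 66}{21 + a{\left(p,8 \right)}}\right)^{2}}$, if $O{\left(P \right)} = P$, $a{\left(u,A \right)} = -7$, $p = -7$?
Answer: $\frac{784}{225} \approx 3.4844$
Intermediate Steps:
$F{\left(U \right)} = 4 U^{2}$ ($F{\left(U \right)} = 2 U 2 U = 4 U^{2}$)
$\frac{F{\left(O{\left(-10 \right)} \right)}}{\left(\frac{84 + 66}{21 + a{\left(p,8 \right)}}\right)^{2}} = \frac{4 \left(-10\right)^{2}}{\left(\frac{84 + 66}{21 - 7}\right)^{2}} = \frac{4 \cdot 100}{\left(\frac{150}{14}\right)^{2}} = \frac{400}{\left(150 \cdot \frac{1}{14}\right)^{2}} = \frac{400}{\left(\frac{75}{7}\right)^{2}} = \frac{400}{\frac{5625}{49}} = 400 \cdot \frac{49}{5625} = \frac{784}{225}$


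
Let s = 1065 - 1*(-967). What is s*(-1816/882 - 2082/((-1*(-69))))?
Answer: -664338016/10143 ≈ -65497.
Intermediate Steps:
s = 2032 (s = 1065 + 967 = 2032)
s*(-1816/882 - 2082/((-1*(-69)))) = 2032*(-1816/882 - 2082/((-1*(-69)))) = 2032*(-1816*1/882 - 2082/69) = 2032*(-908/441 - 2082*1/69) = 2032*(-908/441 - 694/23) = 2032*(-326938/10143) = -664338016/10143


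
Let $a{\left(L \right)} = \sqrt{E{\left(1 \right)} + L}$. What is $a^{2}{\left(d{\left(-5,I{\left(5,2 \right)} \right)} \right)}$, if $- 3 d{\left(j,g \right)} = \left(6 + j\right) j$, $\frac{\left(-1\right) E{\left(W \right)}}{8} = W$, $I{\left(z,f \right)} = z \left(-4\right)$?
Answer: $- \frac{19}{3} \approx -6.3333$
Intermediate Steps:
$I{\left(z,f \right)} = - 4 z$
$E{\left(W \right)} = - 8 W$
$d{\left(j,g \right)} = - \frac{j \left(6 + j\right)}{3}$ ($d{\left(j,g \right)} = - \frac{\left(6 + j\right) j}{3} = - \frac{j \left(6 + j\right)}{3}$)
$a{\left(L \right)} = \sqrt{-8 + L}$ ($a{\left(L \right)} = \sqrt{\left(-8\right) 1 + L} = \sqrt{-8 + L}$)
$a^{2}{\left(d{\left(-5,I{\left(5,2 \right)} \right)} \right)} = \left(\sqrt{-8 - - \frac{5 \left(6 - 5\right)}{3}}\right)^{2} = \left(\sqrt{-8 - \left(- \frac{5}{3}\right) 1}\right)^{2} = \left(\sqrt{-8 + \frac{5}{3}}\right)^{2} = \left(\sqrt{- \frac{19}{3}}\right)^{2} = \left(\frac{i \sqrt{57}}{3}\right)^{2} = - \frac{19}{3}$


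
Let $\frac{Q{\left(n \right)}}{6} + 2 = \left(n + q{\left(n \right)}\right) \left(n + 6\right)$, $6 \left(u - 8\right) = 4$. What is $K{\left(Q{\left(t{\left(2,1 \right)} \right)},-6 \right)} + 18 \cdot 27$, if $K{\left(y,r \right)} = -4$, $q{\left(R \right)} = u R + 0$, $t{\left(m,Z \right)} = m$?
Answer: $482$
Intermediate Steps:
$u = \frac{26}{3}$ ($u = 8 + \frac{1}{6} \cdot 4 = 8 + \frac{2}{3} = \frac{26}{3} \approx 8.6667$)
$q{\left(R \right)} = \frac{26 R}{3}$ ($q{\left(R \right)} = \frac{26 R}{3} + 0 = \frac{26 R}{3}$)
$Q{\left(n \right)} = -12 + 58 n \left(6 + n\right)$ ($Q{\left(n \right)} = -12 + 6 \left(n + \frac{26 n}{3}\right) \left(n + 6\right) = -12 + 6 \frac{29 n}{3} \left(6 + n\right) = -12 + 6 \frac{29 n \left(6 + n\right)}{3} = -12 + 58 n \left(6 + n\right)$)
$K{\left(Q{\left(t{\left(2,1 \right)} \right)},-6 \right)} + 18 \cdot 27 = -4 + 18 \cdot 27 = -4 + 486 = 482$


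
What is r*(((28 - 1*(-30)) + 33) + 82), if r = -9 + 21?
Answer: 2076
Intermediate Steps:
r = 12
r*(((28 - 1*(-30)) + 33) + 82) = 12*(((28 - 1*(-30)) + 33) + 82) = 12*(((28 + 30) + 33) + 82) = 12*((58 + 33) + 82) = 12*(91 + 82) = 12*173 = 2076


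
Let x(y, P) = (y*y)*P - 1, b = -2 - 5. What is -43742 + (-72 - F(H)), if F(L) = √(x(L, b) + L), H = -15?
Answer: -43814 - I*√1591 ≈ -43814.0 - 39.887*I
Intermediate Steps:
b = -7
x(y, P) = -1 + P*y² (x(y, P) = y²*P - 1 = P*y² - 1 = -1 + P*y²)
F(L) = √(-1 + L - 7*L²) (F(L) = √((-1 - 7*L²) + L) = √(-1 + L - 7*L²))
-43742 + (-72 - F(H)) = -43742 + (-72 - √(-1 - 15 - 7*(-15)²)) = -43742 + (-72 - √(-1 - 15 - 7*225)) = -43742 + (-72 - √(-1 - 15 - 1575)) = -43742 + (-72 - √(-1591)) = -43742 + (-72 - I*√1591) = -43814 - I*√1591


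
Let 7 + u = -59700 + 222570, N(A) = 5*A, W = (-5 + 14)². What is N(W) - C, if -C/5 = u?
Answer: 814720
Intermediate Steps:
W = 81 (W = 9² = 81)
u = 162863 (u = -7 + (-59700 + 222570) = -7 + 162870 = 162863)
C = -814315 (C = -5*162863 = -814315)
N(W) - C = 5*81 - 1*(-814315) = 405 + 814315 = 814720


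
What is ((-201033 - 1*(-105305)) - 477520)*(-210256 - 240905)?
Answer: 258627140928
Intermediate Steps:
((-201033 - 1*(-105305)) - 477520)*(-210256 - 240905) = ((-201033 + 105305) - 477520)*(-451161) = (-95728 - 477520)*(-451161) = -573248*(-451161) = 258627140928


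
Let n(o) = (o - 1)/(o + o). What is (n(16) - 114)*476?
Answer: -432327/8 ≈ -54041.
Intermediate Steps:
n(o) = (-1 + o)/(2*o) (n(o) = (-1 + o)/((2*o)) = (-1 + o)*(1/(2*o)) = (-1 + o)/(2*o))
(n(16) - 114)*476 = ((1/2)*(-1 + 16)/16 - 114)*476 = ((1/2)*(1/16)*15 - 114)*476 = (15/32 - 114)*476 = -3633/32*476 = -432327/8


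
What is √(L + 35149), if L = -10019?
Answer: √25130 ≈ 158.52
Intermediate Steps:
√(L + 35149) = √(-10019 + 35149) = √25130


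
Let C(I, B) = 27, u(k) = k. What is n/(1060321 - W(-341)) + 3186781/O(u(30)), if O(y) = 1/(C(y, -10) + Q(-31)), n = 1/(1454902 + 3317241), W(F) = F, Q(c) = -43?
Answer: -258084938671948386335/5061630738666 ≈ -5.0988e+7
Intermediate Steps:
n = 1/4772143 ≈ 2.0955e-7
O(y) = -1/16 (O(y) = 1/(27 - 43) = 1/(-16) = -1/16)
n/(1060321 - W(-341)) + 3186781/O(u(30)) = 1/(4772143*(1060321 - 1*(-341))) + 3186781/(-1/16) = 1/(4772143*(1060321 + 341)) + 3186781*(-16) = (1/4772143)/1060662 - 50988496 = (1/4772143)*(1/1060662) - 50988496 = 1/5061630738666 - 50988496 = -258084938671948386335/5061630738666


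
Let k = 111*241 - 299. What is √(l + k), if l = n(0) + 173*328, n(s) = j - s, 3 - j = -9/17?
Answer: 2*√6011166/17 ≈ 288.44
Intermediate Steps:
j = 60/17 (j = 3 - (-9)/17 = 3 - 1*(-9/17) = 3 + 9/17 = 60/17 ≈ 3.5294)
n(s) = 60/17 - s
l = 964708/17 (l = (60/17 - 1*0) + 173*328 = (60/17 + 0) + 56744 = 60/17 + 56744 = 964708/17 ≈ 56748.)
k = 26452 (k = 26751 - 299 = 26452)
√(l + k) = √(964708/17 + 26452) = √(1414392/17) = 2*√6011166/17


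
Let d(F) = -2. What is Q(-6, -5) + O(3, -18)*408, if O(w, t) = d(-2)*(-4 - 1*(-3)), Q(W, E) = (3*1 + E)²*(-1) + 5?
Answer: 817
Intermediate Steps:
Q(W, E) = 5 - (3 + E)² (Q(W, E) = (3 + E)²*(-1) + 5 = -(3 + E)² + 5 = 5 - (3 + E)²)
O(w, t) = 2 (O(w, t) = -2*(-4 - 1*(-3)) = -2*(-4 + 3) = -2*(-1) = 2)
Q(-6, -5) + O(3, -18)*408 = (5 - (3 - 5)²) + 2*408 = (5 - 1*(-2)²) + 816 = (5 - 1*4) + 816 = (5 - 4) + 816 = 1 + 816 = 817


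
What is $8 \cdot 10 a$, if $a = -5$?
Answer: $-400$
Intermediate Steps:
$8 \cdot 10 a = 8 \cdot 10 \left(-5\right) = 80 \left(-5\right) = -400$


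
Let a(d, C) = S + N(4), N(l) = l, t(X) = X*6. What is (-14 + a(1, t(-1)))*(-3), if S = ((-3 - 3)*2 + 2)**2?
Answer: -270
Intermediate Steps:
t(X) = 6*X
S = 100 (S = (-6*2 + 2)**2 = (-12 + 2)**2 = (-10)**2 = 100)
a(d, C) = 104 (a(d, C) = 100 + 4 = 104)
(-14 + a(1, t(-1)))*(-3) = (-14 + 104)*(-3) = 90*(-3) = -270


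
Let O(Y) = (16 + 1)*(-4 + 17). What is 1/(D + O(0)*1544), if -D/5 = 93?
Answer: 1/340759 ≈ 2.9346e-6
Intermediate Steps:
O(Y) = 221 (O(Y) = 17*13 = 221)
D = -465 (D = -5*93 = -465)
1/(D + O(0)*1544) = 1/(-465 + 221*1544) = 1/(-465 + 341224) = 1/340759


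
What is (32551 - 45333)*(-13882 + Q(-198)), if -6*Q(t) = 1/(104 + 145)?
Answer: 1596957593/9 ≈ 1.7744e+8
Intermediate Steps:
Q(t) = -1/1494 (Q(t) = -1/(6*(104 + 145)) = -1/6/249 = -1/6*1/249 = -1/1494)
(32551 - 45333)*(-13882 + Q(-198)) = (32551 - 45333)*(-13882 - 1/1494) = -12782*(-20739709/1494) = 1596957593/9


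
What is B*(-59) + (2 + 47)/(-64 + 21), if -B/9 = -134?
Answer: -3059671/43 ≈ -71155.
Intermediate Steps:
B = 1206 (B = -9*(-134) = 1206)
B*(-59) + (2 + 47)/(-64 + 21) = 1206*(-59) + (2 + 47)/(-64 + 21) = -71154 + 49/(-43) = -71154 + 49*(-1/43) = -71154 - 49/43 = -3059671/43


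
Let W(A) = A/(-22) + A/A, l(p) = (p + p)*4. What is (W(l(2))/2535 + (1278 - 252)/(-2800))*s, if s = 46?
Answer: -21927901/1301300 ≈ -16.851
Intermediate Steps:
l(p) = 8*p (l(p) = (2*p)*4 = 8*p)
W(A) = 1 - A/22 (W(A) = A*(-1/22) + 1 = -A/22 + 1 = 1 - A/22)
(W(l(2))/2535 + (1278 - 252)/(-2800))*s = ((1 - 4*2/11)/2535 + (1278 - 252)/(-2800))*46 = ((1 - 1/22*16)*(1/2535) + 1026*(-1/2800))*46 = ((1 - 8/11)*(1/2535) - 513/1400)*46 = ((3/11)*(1/2535) - 513/1400)*46 = (1/9295 - 513/1400)*46 = -953387/2602600*46 = -21927901/1301300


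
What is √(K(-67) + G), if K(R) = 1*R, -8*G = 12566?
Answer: I*√6551/2 ≈ 40.469*I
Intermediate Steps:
G = -6283/4 (G = -⅛*12566 = -6283/4 ≈ -1570.8)
K(R) = R
√(K(-67) + G) = √(-67 - 6283/4) = √(-6551/4) = I*√6551/2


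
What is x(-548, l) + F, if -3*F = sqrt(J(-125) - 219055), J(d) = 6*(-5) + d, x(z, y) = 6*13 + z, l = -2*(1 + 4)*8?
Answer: -470 - I*sqrt(219210)/3 ≈ -470.0 - 156.07*I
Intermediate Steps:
l = -80 (l = -2*5*8 = -10*8 = -80)
x(z, y) = 78 + z
J(d) = -30 + d
F = -I*sqrt(219210)/3 (F = -sqrt((-30 - 125) - 219055)/3 = -sqrt(-155 - 219055)/3 = -I*sqrt(219210)/3 ≈ -156.07*I)
x(-548, l) + F = (78 - 548) - I*sqrt(219210)/3 = -470 - I*sqrt(219210)/3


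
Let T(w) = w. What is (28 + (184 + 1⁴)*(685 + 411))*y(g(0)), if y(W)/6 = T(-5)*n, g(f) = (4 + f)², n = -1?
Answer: 6083640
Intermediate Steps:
y(W) = 30 (y(W) = 6*(-5*(-1)) = 6*5 = 30)
(28 + (184 + 1⁴)*(685 + 411))*y(g(0)) = (28 + (184 + 1⁴)*(685 + 411))*30 = (28 + (184 + 1)*1096)*30 = (28 + 185*1096)*30 = (28 + 202760)*30 = 202788*30 = 6083640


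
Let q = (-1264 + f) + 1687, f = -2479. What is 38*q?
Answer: -78128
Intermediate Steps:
q = -2056 (q = (-1264 - 2479) + 1687 = -3743 + 1687 = -2056)
38*q = 38*(-2056) = -78128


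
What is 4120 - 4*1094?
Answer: -256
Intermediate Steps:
4120 - 4*1094 = 4120 - 1*4376 = 4120 - 4376 = -256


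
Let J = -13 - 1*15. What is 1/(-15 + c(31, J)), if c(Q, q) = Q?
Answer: 1/16 ≈ 0.062500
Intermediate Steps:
J = -28 (J = -13 - 15 = -28)
1/(-15 + c(31, J)) = 1/(-15 + 31) = 1/16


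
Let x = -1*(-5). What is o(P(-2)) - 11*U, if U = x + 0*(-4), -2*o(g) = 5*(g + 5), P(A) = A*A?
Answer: -155/2 ≈ -77.500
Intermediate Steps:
P(A) = A²
o(g) = -25/2 - 5*g/2 (o(g) = -5*(g + 5)/2 = -5*(5 + g)/2 = -(25 + 5*g)/2 = -25/2 - 5*g/2)
x = 5
U = 5 (U = 5 + 0*(-4) = 5 + 0 = 5)
o(P(-2)) - 11*U = (-25/2 - 5/2*(-2)²) - 11*5 = (-25/2 - 5/2*4) - 55 = (-25/2 - 10) - 55 = -45/2 - 55 = -155/2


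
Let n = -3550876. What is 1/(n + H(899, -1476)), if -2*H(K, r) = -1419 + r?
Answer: -2/7098857 ≈ -2.8174e-7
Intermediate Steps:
H(K, r) = 1419/2 - r/2 (H(K, r) = -(-1419 + r)/2 = 1419/2 - r/2)
1/(n + H(899, -1476)) = 1/(-3550876 + (1419/2 - ½*(-1476))) = 1/(-3550876 + (1419/2 + 738)) = 1/(-3550876 + 2895/2) = 1/(-7098857/2) = -2/7098857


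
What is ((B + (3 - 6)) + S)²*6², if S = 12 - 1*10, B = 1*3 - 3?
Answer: 36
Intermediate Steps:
B = 0 (B = 3 - 3 = 0)
S = 2 (S = 12 - 10 = 2)
((B + (3 - 6)) + S)²*6² = ((0 + (3 - 6)) + 2)²*6² = ((0 - 3) + 2)²*36 = (-3 + 2)²*36 = (-1)²*36 = 1*36 = 36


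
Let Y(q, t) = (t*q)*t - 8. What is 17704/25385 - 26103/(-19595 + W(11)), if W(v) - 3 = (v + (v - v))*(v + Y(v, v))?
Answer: 749692927/124843430 ≈ 6.0051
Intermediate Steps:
Y(q, t) = -8 + q*t² (Y(q, t) = (q*t)*t - 8 = q*t² - 8 = -8 + q*t²)
W(v) = 3 + v*(-8 + v + v³) (W(v) = 3 + (v + (v - v))*(v + (-8 + v*v²)) = 3 + (v + 0)*(v + (-8 + v³)) = 3 + v*(-8 + v + v³))
17704/25385 - 26103/(-19595 + W(11)) = 17704/25385 - 26103/(-19595 + (3 + 11² + 11*(-8 + 11³))) = 17704*(1/25385) - 26103/(-19595 + (3 + 121 + 11*(-8 + 1331))) = 17704/25385 - 26103/(-19595 + (3 + 121 + 11*1323)) = 17704/25385 - 26103/(-19595 + (3 + 121 + 14553)) = 17704/25385 - 26103/(-19595 + 14677) = 17704/25385 - 26103/(-4918) = 17704/25385 - 26103*(-1/4918) = 17704/25385 + 26103/4918 = 749692927/124843430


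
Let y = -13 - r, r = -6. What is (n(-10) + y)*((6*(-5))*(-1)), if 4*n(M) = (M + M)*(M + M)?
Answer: 2790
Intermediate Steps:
n(M) = M² (n(M) = ((M + M)*(M + M))/4 = ((2*M)*(2*M))/4 = (4*M²)/4 = M²)
y = -7 (y = -13 - 1*(-6) = -13 + 6 = -7)
(n(-10) + y)*((6*(-5))*(-1)) = ((-10)² - 7)*((6*(-5))*(-1)) = (100 - 7)*(-30*(-1)) = 93*30 = 2790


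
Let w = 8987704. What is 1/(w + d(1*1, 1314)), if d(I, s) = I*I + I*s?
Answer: 1/8989019 ≈ 1.1125e-7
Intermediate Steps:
d(I, s) = I² + I*s
1/(w + d(1*1, 1314)) = 1/(8987704 + (1*1)*(1*1 + 1314)) = 1/(8987704 + 1*(1 + 1314)) = 1/(8987704 + 1*1315) = 1/(8987704 + 1315) = 1/8989019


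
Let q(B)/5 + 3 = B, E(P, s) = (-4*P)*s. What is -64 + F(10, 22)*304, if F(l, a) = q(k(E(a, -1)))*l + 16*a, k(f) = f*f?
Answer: 117770144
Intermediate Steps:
E(P, s) = -4*P*s
k(f) = f**2
q(B) = -15 + 5*B
F(l, a) = 16*a + l*(-15 + 80*a**2) (F(l, a) = (-15 + 5*(-4*a*(-1))**2)*l + 16*a = (-15 + 5*(4*a)**2)*l + 16*a = (-15 + 5*(16*a**2))*l + 16*a = (-15 + 80*a**2)*l + 16*a = l*(-15 + 80*a**2) + 16*a = 16*a + l*(-15 + 80*a**2))
-64 + F(10, 22)*304 = -64 + (16*22 + 5*10*(-3 + 16*22**2))*304 = -64 + (352 + 5*10*(-3 + 16*484))*304 = -64 + (352 + 5*10*(-3 + 7744))*304 = -64 + (352 + 5*10*7741)*304 = -64 + (352 + 387050)*304 = -64 + 387402*304 = -64 + 117770208 = 117770144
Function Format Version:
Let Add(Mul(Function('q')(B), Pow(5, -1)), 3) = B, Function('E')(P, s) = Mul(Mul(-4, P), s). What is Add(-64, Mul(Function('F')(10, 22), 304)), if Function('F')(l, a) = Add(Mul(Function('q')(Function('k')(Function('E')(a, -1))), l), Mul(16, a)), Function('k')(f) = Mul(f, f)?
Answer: 117770144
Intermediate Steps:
Function('E')(P, s) = Mul(-4, P, s)
Function('k')(f) = Pow(f, 2)
Function('q')(B) = Add(-15, Mul(5, B))
Function('F')(l, a) = Add(Mul(16, a), Mul(l, Add(-15, Mul(80, Pow(a, 2))))) (Function('F')(l, a) = Add(Mul(Add(-15, Mul(5, Pow(Mul(-4, a, -1), 2))), l), Mul(16, a)) = Add(Mul(Add(-15, Mul(5, Pow(Mul(4, a), 2))), l), Mul(16, a)) = Add(Mul(Add(-15, Mul(5, Mul(16, Pow(a, 2)))), l), Mul(16, a)) = Add(Mul(Add(-15, Mul(80, Pow(a, 2))), l), Mul(16, a)) = Add(Mul(l, Add(-15, Mul(80, Pow(a, 2)))), Mul(16, a)) = Add(Mul(16, a), Mul(l, Add(-15, Mul(80, Pow(a, 2))))))
Add(-64, Mul(Function('F')(10, 22), 304)) = Add(-64, Mul(Add(Mul(16, 22), Mul(5, 10, Add(-3, Mul(16, Pow(22, 2))))), 304)) = Add(-64, Mul(Add(352, Mul(5, 10, Add(-3, Mul(16, 484)))), 304)) = Add(-64, Mul(Add(352, Mul(5, 10, Add(-3, 7744))), 304)) = Add(-64, Mul(Add(352, Mul(5, 10, 7741)), 304)) = Add(-64, Mul(Add(352, 387050), 304)) = Add(-64, Mul(387402, 304)) = Add(-64, 117770208) = 117770144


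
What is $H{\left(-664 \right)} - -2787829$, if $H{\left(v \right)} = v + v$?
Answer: $2786501$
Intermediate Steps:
$H{\left(v \right)} = 2 v$
$H{\left(-664 \right)} - -2787829 = 2 \left(-664\right) - -2787829 = -1328 + 2787829 = 2786501$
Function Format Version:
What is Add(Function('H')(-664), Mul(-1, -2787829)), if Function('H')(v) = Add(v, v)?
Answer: 2786501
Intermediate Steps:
Function('H')(v) = Mul(2, v)
Add(Function('H')(-664), Mul(-1, -2787829)) = Add(Mul(2, -664), Mul(-1, -2787829)) = Add(-1328, 2787829) = 2786501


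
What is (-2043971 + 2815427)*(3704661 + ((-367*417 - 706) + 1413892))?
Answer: 3830130920448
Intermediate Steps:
(-2043971 + 2815427)*(3704661 + ((-367*417 - 706) + 1413892)) = 771456*(3704661 + ((-153039 - 706) + 1413892)) = 771456*(3704661 + (-153745 + 1413892)) = 771456*(3704661 + 1260147) = 771456*4964808 = 3830130920448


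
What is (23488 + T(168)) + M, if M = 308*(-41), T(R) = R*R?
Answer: 39084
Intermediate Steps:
T(R) = R**2
M = -12628
(23488 + T(168)) + M = (23488 + 168**2) - 12628 = (23488 + 28224) - 12628 = 51712 - 12628 = 39084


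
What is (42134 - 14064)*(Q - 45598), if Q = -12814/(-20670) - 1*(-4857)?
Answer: -2363784962392/2067 ≈ -1.1436e+9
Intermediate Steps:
Q = 50203502/10335 (Q = -12814*(-1/20670) + 4857 = 6407/10335 + 4857 = 50203502/10335 ≈ 4857.6)
(42134 - 14064)*(Q - 45598) = (42134 - 14064)*(50203502/10335 - 45598) = 28070*(-421051828/10335) = -2363784962392/2067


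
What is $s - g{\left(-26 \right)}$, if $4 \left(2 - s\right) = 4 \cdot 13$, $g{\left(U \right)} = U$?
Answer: $15$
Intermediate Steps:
$s = -11$ ($s = 2 - \frac{4 \cdot 13}{4} = 2 - 13 = -11$)
$s - g{\left(-26 \right)} = -11 - -26 = -11 + 26 = 15$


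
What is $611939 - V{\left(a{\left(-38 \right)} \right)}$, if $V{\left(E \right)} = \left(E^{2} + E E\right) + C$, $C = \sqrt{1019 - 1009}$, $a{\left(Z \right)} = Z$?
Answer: $609051 - \sqrt{10} \approx 6.0905 \cdot 10^{5}$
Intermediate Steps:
$C = \sqrt{10} \approx 3.1623$
$V{\left(E \right)} = \sqrt{10} + 2 E^{2}$ ($V{\left(E \right)} = \left(E^{2} + E E\right) + \sqrt{10} = \left(E^{2} + E^{2}\right) + \sqrt{10} = 2 E^{2} + \sqrt{10} = \sqrt{10} + 2 E^{2}$)
$611939 - V{\left(a{\left(-38 \right)} \right)} = 611939 - \left(\sqrt{10} + 2 \left(-38\right)^{2}\right) = 611939 - \left(\sqrt{10} + 2 \cdot 1444\right) = 611939 - \left(\sqrt{10} + 2888\right) = 611939 - \left(2888 + \sqrt{10}\right) = 609051 - \sqrt{10}$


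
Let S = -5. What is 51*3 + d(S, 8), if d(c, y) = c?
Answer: 148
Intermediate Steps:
51*3 + d(S, 8) = 51*3 - 5 = 153 - 5 = 148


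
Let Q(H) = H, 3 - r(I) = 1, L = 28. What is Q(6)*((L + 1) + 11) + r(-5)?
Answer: 242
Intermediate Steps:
r(I) = 2 (r(I) = 3 - 1*1 = 3 - 1 = 2)
Q(6)*((L + 1) + 11) + r(-5) = 6*((28 + 1) + 11) + 2 = 6*(29 + 11) + 2 = 6*40 + 2 = 240 + 2 = 242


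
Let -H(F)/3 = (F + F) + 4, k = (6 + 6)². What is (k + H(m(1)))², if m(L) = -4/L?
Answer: 24336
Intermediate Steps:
k = 144 (k = 12² = 144)
H(F) = -12 - 6*F (H(F) = -3*((F + F) + 4) = -3*(2*F + 4) = -3*(4 + 2*F) = -12 - 6*F)
(k + H(m(1)))² = (144 + (-12 - (-24)/1))² = (144 + (-12 - (-24)))² = (144 + (-12 - 6*(-4)))² = (144 + (-12 + 24))² = (144 + 12)² = 156² = 24336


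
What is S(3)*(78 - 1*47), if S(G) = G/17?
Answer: 93/17 ≈ 5.4706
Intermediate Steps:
S(G) = G/17 (S(G) = G*(1/17) = G/17)
S(3)*(78 - 1*47) = ((1/17)*3)*(78 - 1*47) = 3*(78 - 47)/17 = (3/17)*31 = 93/17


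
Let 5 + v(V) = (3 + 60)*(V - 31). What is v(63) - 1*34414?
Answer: -32403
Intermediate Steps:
v(V) = -1958 + 63*V (v(V) = -5 + (3 + 60)*(V - 31) = -5 + 63*(-31 + V) = -5 + (-1953 + 63*V) = -1958 + 63*V)
v(63) - 1*34414 = (-1958 + 63*63) - 1*34414 = (-1958 + 3969) - 34414 = 2011 - 34414 = -32403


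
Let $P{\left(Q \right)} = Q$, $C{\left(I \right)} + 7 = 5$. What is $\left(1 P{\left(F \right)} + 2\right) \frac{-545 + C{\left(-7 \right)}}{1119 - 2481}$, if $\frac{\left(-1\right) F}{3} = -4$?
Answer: $\frac{3829}{681} \approx 5.6226$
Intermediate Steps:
$F = 12$ ($F = \left(-3\right) \left(-4\right) = 12$)
$C{\left(I \right)} = -2$ ($C{\left(I \right)} = -7 + 5 = -2$)
$\left(1 P{\left(F \right)} + 2\right) \frac{-545 + C{\left(-7 \right)}}{1119 - 2481} = \left(1 \cdot 12 + 2\right) \frac{-545 - 2}{1119 - 2481} = \left(12 + 2\right) \left(- \frac{547}{-1362}\right) = 14 \left(\left(-547\right) \left(- \frac{1}{1362}\right)\right) = 14 \cdot \frac{547}{1362} = \frac{3829}{681}$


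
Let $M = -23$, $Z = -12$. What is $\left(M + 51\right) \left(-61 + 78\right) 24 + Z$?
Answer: $11412$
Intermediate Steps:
$\left(M + 51\right) \left(-61 + 78\right) 24 + Z = \left(-23 + 51\right) \left(-61 + 78\right) 24 - 12 = 28 \cdot 17 \cdot 24 - 12 = 476 \cdot 24 - 12 = 11424 - 12 = 11412$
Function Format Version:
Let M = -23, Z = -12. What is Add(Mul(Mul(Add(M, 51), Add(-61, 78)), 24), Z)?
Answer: 11412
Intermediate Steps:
Add(Mul(Mul(Add(M, 51), Add(-61, 78)), 24), Z) = Add(Mul(Mul(Add(-23, 51), Add(-61, 78)), 24), -12) = Add(Mul(Mul(28, 17), 24), -12) = Add(Mul(476, 24), -12) = Add(11424, -12) = 11412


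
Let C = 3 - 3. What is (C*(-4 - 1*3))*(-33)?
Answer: 0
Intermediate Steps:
C = 0
(C*(-4 - 1*3))*(-33) = (0*(-4 - 1*3))*(-33) = (0*(-4 - 3))*(-33) = (0*(-7))*(-33) = 0*(-33) = 0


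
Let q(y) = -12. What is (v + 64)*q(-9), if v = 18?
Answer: -984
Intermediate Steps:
(v + 64)*q(-9) = (18 + 64)*(-12) = 82*(-12) = -984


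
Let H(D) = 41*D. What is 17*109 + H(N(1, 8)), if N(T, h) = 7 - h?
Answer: 1812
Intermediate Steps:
17*109 + H(N(1, 8)) = 17*109 + 41*(7 - 1*8) = 1853 + 41*(7 - 8) = 1853 + 41*(-1) = 1853 - 41 = 1812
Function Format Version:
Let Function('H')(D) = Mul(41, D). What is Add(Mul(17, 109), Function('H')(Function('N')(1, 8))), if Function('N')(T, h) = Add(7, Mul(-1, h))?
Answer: 1812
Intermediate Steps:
Add(Mul(17, 109), Function('H')(Function('N')(1, 8))) = Add(Mul(17, 109), Mul(41, Add(7, Mul(-1, 8)))) = Add(1853, Mul(41, Add(7, -8))) = Add(1853, Mul(41, -1)) = Add(1853, -41) = 1812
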